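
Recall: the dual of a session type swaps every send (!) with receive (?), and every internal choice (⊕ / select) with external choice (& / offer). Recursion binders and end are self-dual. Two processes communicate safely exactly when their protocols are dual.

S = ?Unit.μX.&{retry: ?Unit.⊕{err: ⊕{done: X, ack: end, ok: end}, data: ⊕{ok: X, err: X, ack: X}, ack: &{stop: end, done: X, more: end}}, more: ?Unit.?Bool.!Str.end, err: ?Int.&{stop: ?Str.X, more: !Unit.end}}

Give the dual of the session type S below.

?Unit ↦ !Unit
  μX ↦ μX  (binder kept)
    &{retry,more,err} ↦ ⊕{retry,more,err}  (&→⊕)
      • retry:
        ?Unit ↦ !Unit
          ⊕{err,data,ack} ↦ &{err,data,ack}  (internal→external)
            • err:
              ⊕{done,ack,ok} ↦ &{done,ack,ok}  (internal→external)
                • done:
                  dual(X) = X
                • ack:
                  dual(end) = end
                • ok:
                  dual(end) = end
            • data:
              ⊕{ok,err,ack} ↦ &{ok,err,ack}  (internal→external)
                • ok:
                  dual(X) = X
                • err:
                  dual(X) = X
                • ack:
                  dual(X) = X
            • ack:
              &{stop,done,more} ↦ ⊕{stop,done,more}  (&→⊕)
                • stop:
                  dual(end) = end
                • done:
                  dual(X) = X
                • more:
                  dual(end) = end
      • more:
        ?Unit ↦ !Unit
          ?Bool ↦ !Bool
            !Str ↦ ?Str
              dual(end) = end
      • err:
        ?Int ↦ !Int
          &{stop,more} ↦ ⊕{stop,more}  (&→⊕)
            • stop:
              ?Str ↦ !Str
                dual(X) = X
            • more:
              !Unit ↦ ?Unit
                dual(end) = end

!Unit.μX.⊕{retry: !Unit.&{err: &{done: X, ack: end, ok: end}, data: &{ok: X, err: X, ack: X}, ack: ⊕{stop: end, done: X, more: end}}, more: !Unit.!Bool.?Str.end, err: !Int.⊕{stop: !Str.X, more: ?Unit.end}}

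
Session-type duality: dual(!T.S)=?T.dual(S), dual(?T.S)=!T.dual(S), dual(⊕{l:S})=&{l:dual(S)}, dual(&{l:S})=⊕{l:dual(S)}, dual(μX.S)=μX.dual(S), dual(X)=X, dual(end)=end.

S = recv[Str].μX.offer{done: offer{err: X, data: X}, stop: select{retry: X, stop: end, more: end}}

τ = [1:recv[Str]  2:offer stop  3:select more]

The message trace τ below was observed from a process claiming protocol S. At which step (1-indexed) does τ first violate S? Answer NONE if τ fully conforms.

NONE

[1] recv[Str]  ok  cont: μX.…
[2] offer stop  ok  cont: select{retry: μX.…, stop: end, more: end}
[3] select more  ok  cont: end
all 3 steps conform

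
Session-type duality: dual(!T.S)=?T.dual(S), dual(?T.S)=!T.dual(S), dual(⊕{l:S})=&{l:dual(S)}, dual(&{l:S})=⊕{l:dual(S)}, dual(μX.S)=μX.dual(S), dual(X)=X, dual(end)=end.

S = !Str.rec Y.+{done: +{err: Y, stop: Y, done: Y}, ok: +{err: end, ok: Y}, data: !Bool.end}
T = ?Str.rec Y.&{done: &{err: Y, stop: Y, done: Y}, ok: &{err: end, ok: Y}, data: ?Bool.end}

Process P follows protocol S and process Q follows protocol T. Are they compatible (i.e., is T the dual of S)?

YES

!Str vs ?Str  ✓
  rec Y vs rec Y  ✓ (binder kept)
    +{done,ok,data} vs &{done,ok,data}  ✓ label sets agree
      case done:
        +{err,stop,done} vs &{err,stop,done}  ✓ label sets agree
          case err:
            Y vs Y  ✓
          case stop:
            Y vs Y  ✓
          case done:
            Y vs Y  ✓
      case ok:
        +{err,ok} vs &{err,ok}  ✓ label sets agree
          case err:
            end vs end  ✓
          case ok:
            Y vs Y  ✓
      case data:
        !Bool vs ?Bool  ✓
          end vs end  ✓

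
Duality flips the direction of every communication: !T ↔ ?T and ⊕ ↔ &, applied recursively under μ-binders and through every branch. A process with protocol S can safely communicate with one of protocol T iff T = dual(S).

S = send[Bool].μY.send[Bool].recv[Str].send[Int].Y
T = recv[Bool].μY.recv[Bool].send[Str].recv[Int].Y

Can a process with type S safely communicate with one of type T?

send[Bool] vs recv[Bool]  ✓
  μY vs μY  ✓ (rec unchanged)
    send[Bool] vs recv[Bool]  ✓
      recv[Str] vs send[Str]  ✓
        send[Int] vs recv[Int]  ✓
          Y vs Y  ✓

YES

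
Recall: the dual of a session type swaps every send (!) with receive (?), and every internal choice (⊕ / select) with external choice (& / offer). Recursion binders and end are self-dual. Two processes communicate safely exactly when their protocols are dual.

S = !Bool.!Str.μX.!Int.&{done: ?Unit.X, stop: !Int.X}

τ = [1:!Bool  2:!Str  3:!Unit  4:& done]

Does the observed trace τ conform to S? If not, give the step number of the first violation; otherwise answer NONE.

[1] !Bool  ✓  cont: !Str.μX.…
[2] !Str  ✓  cont: μX.…
[3] got !Unit, protocol expects !Int  ✗

3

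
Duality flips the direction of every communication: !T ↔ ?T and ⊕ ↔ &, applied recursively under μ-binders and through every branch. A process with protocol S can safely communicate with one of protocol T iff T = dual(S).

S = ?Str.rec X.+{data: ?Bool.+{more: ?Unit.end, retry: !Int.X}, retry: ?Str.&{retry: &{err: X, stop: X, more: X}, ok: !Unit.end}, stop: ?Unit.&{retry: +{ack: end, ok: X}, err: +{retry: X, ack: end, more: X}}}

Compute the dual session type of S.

?Str → !Str
  rec X → rec X  (rec unchanged)
    +{data,retry,stop} → &{data,retry,stop}  (⊕→&)
      • data:
        ?Bool → !Bool
          +{more,retry} → &{more,retry}  (⊕→&)
            • more:
              ?Unit → !Unit
                end ↦ end
            • retry:
              !Int → ?Int
                X ↦ X
      • retry:
        ?Str → !Str
          &{retry,ok} → +{retry,ok}  (external→internal)
            • retry:
              &{err,stop,more} → +{err,stop,more}  (external→internal)
                • err:
                  X ↦ X
                • stop:
                  X ↦ X
                • more:
                  X ↦ X
            • ok:
              !Unit → ?Unit
                end ↦ end
      • stop:
        ?Unit → !Unit
          &{retry,err} → +{retry,err}  (external→internal)
            • retry:
              +{ack,ok} → &{ack,ok}  (⊕→&)
                • ack:
                  end ↦ end
                • ok:
                  X ↦ X
            • err:
              +{retry,ack,more} → &{retry,ack,more}  (⊕→&)
                • retry:
                  X ↦ X
                • ack:
                  end ↦ end
                • more:
                  X ↦ X

!Str.rec X.&{data: !Bool.&{more: !Unit.end, retry: ?Int.X}, retry: !Str.+{retry: +{err: X, stop: X, more: X}, ok: ?Unit.end}, stop: !Unit.+{retry: &{ack: end, ok: X}, err: &{retry: X, ack: end, more: X}}}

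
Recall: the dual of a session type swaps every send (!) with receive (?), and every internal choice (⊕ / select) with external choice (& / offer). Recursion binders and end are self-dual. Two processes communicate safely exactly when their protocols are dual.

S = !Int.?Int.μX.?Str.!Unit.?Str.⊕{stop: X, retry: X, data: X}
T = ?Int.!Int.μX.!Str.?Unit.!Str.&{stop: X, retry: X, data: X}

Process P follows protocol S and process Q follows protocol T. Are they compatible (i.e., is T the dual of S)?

YES

!Int ‖ ?Int  match
  ?Int ‖ !Int  match
    μX ‖ μX  match (rec unchanged)
      ?Str ‖ !Str  match
        !Unit ‖ ?Unit  match
          ?Str ‖ !Str  match
            ⊕{stop,retry,data} ‖ &{stop,retry,data}  match label sets agree
              [stop]
                X ‖ X  match
              [retry]
                X ‖ X  match
              [data]
                X ‖ X  match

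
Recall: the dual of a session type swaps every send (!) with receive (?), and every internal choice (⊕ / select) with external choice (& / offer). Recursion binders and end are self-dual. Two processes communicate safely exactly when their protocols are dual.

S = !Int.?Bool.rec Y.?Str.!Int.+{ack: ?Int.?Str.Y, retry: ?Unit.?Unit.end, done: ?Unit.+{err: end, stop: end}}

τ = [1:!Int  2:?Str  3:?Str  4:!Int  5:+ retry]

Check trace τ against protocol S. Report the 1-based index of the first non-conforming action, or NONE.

[1] !Int  ✓  state: ?Bool.rec Y.…
[2] got ?Str, protocol expects ?Bool  ✗

2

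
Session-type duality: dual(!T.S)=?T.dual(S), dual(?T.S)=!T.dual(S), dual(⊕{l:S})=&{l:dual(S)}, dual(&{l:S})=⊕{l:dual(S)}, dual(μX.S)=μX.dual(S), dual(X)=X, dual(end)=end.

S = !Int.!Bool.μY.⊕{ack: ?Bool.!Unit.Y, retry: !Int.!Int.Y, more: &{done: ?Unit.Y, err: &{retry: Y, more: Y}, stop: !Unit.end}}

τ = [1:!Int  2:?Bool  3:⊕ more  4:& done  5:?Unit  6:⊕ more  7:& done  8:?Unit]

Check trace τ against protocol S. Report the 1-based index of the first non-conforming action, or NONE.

[1] !Int  ok  cont: !Bool.μY.…
[2] got ?Bool, protocol expects !Bool  ✗

2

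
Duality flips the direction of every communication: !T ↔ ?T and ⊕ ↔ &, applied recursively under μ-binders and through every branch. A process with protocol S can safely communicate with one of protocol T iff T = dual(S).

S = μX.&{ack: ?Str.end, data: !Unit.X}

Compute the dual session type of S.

μX.⊕{ack: !Str.end, data: ?Unit.X}

μX → μX  (binder kept)
  &{ack,data} → ⊕{ack,data}  (&→⊕)
    [ack]
      ?Str → !Str
        end self-dual
    [data]
      !Unit → ?Unit
        X self-dual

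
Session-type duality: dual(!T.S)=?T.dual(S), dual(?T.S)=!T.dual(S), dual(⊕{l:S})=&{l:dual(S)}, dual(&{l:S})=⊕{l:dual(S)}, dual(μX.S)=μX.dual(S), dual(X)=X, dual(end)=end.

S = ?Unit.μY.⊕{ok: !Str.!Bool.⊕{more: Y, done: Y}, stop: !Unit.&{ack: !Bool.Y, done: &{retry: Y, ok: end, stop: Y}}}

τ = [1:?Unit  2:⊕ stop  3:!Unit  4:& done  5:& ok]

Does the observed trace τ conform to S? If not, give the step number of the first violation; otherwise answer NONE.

NONE

[1] ?Unit  ✓  cont: μY.…
[2] ⊕ stop  ✓  cont: !Unit.&{ack: !Bool.μY.…, done: &{retry: μY.…, ok: end, stop: μY.…}}
[3] !Unit  ✓  cont: &{ack: !Bool.μY.…, done: &{retry: μY.…, ok: end, stop: μY.…}}
[4] & done  ✓  cont: &{retry: μY.…, ok: end, stop: μY.…}
[5] & ok  ✓  cont: end
trace exhausted — no violation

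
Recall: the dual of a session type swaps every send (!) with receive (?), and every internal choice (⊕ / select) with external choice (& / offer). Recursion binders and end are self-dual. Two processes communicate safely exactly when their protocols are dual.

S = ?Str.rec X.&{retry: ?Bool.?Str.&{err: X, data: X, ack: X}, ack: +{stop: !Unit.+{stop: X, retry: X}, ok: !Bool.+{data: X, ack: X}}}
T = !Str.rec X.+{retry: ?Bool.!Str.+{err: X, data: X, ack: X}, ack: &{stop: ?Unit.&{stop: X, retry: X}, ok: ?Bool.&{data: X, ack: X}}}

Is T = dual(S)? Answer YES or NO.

?Str ‖ !Str  ✓
  rec X ‖ rec X  ✓ (μ self-dual)
    &{retry,ack} ‖ +{retry,ack}  ✓ same labels
      • retry:
        ?Bool ‖ ?Bool  ✗ same direction on both sides — not dual

NO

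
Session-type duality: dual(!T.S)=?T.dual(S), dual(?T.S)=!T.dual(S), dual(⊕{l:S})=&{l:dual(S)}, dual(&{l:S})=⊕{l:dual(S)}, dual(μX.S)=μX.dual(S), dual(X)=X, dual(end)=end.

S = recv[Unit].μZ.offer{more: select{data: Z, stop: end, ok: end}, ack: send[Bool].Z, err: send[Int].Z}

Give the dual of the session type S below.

recv[Unit] ↦ send[Unit]
  μZ ↦ μZ  (μ self-dual)
    offer{more,ack,err} ↦ select{more,ack,err}  (offer→select)
      [more]
        select{data,stop,ok} ↦ offer{data,stop,ok}  (internal→external)
          [data]
            Z self-dual
          [stop]
            end self-dual
          [ok]
            end self-dual
      [ack]
        send[Bool] ↦ recv[Bool]
          Z self-dual
      [err]
        send[Int] ↦ recv[Int]
          Z self-dual

send[Unit].μZ.select{more: offer{data: Z, stop: end, ok: end}, ack: recv[Bool].Z, err: recv[Int].Z}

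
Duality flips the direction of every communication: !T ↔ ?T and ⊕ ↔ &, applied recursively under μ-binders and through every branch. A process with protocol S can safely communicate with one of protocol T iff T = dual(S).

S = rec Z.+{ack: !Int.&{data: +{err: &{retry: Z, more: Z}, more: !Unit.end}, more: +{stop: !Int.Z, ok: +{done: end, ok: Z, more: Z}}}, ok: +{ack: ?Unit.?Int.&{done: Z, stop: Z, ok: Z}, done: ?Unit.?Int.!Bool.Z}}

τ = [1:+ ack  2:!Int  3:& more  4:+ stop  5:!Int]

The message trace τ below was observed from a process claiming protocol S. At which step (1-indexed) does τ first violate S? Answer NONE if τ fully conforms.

NONE

@1 + ack  match  residual = !Int.&{data: +{err: &{retry: rec Z.…, more: rec Z.…}, more: !Unit.end}, more: +{stop: !Int.rec Z.…, ok: +{done: end, ok: rec Z.…, more: rec Z.…}}}
@2 !Int  match  residual = &{data: +{err: &{retry: rec Z.…, more: rec Z.…}, more: !Unit.end}, more: +{stop: !Int.rec Z.…, ok: +{done: end, ok: rec Z.…, more: rec Z.…}}}
@3 & more  match  residual = +{stop: !Int.rec Z.…, ok: +{done: end, ok: rec Z.…, more: rec Z.…}}
@4 + stop  match  residual = !Int.rec Z.…
@5 !Int  match  residual = rec Z.…
trace exhausted — no violation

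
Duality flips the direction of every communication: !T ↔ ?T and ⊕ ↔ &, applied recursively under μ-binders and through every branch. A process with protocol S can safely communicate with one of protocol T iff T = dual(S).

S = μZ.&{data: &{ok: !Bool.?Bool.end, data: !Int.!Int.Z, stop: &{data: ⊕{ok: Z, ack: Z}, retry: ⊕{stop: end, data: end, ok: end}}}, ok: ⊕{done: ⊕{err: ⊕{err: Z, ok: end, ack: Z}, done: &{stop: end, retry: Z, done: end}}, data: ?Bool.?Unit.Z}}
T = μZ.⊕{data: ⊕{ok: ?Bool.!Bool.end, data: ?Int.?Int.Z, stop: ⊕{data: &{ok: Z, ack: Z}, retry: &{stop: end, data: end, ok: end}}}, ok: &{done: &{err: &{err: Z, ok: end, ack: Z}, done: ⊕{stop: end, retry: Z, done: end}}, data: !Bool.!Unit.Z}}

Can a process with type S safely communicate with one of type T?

μZ | μZ  match (rec unchanged)
  &{data,ok} | ⊕{data,ok}  match label sets agree
    • data:
      &{ok,data,stop} | ⊕{ok,data,stop}  match label sets agree
        • ok:
          !Bool | ?Bool  match
            ?Bool | !Bool  match
              end | end  match
        • data:
          !Int | ?Int  match
            !Int | ?Int  match
              Z | Z  match
        • stop:
          &{data,retry} | ⊕{data,retry}  match label sets agree
            • data:
              ⊕{ok,ack} | &{ok,ack}  match label sets agree
                • ok:
                  Z | Z  match
                • ack:
                  Z | Z  match
            • retry:
              ⊕{stop,data,ok} | &{stop,data,ok}  match label sets agree
                • stop:
                  end | end  match
                • data:
                  end | end  match
                • ok:
                  end | end  match
    • ok:
      ⊕{done,data} | &{done,data}  match label sets agree
        • done:
          ⊕{err,done} | &{err,done}  match label sets agree
            • err:
              ⊕{err,ok,ack} | &{err,ok,ack}  match label sets agree
                • err:
                  Z | Z  match
                • ok:
                  end | end  match
                • ack:
                  Z | Z  match
            • done:
              &{stop,retry,done} | ⊕{stop,retry,done}  match label sets agree
                • stop:
                  end | end  match
                • retry:
                  Z | Z  match
                • done:
                  end | end  match
        • data:
          ?Bool | !Bool  match
            ?Unit | !Unit  match
              Z | Z  match

YES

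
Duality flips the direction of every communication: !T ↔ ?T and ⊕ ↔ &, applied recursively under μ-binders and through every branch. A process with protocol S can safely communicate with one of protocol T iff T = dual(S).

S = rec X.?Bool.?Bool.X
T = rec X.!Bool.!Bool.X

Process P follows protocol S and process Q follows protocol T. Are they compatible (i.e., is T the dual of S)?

rec X | rec X  match (binder kept)
  ?Bool | !Bool  match
    ?Bool | !Bool  match
      X | X  match

YES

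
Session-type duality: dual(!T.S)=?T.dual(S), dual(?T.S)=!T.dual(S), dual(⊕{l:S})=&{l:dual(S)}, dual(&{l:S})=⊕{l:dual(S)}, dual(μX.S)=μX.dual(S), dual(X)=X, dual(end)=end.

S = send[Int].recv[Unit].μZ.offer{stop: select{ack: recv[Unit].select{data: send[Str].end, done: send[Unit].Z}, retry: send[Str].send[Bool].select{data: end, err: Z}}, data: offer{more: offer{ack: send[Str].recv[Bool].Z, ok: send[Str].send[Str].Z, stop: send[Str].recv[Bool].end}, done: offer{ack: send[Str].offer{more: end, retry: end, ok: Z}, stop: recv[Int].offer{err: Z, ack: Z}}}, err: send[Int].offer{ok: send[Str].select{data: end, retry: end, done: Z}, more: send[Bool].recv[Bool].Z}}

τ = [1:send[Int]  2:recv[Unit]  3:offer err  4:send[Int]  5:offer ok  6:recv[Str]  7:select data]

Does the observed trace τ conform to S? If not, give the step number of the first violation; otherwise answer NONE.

6

[1] send[Int]  ok  now at recv[Unit].μZ.…
[2] recv[Unit]  ok  now at μZ.…
[3] offer err  ok  now at send[Int].offer{ok: send[Str].select{data: end, retry: end, done: μZ.…}, more: send[Bool].recv[Bool].μZ.…}
[4] send[Int]  ok  now at offer{ok: send[Str].select{data: end, retry: end, done: μZ.…}, more: send[Bool].recv[Bool].μZ.…}
[5] offer ok  ok  now at send[Str].select{data: end, retry: end, done: μZ.…}
[6] got recv[Str], protocol expects send[Str]  ✗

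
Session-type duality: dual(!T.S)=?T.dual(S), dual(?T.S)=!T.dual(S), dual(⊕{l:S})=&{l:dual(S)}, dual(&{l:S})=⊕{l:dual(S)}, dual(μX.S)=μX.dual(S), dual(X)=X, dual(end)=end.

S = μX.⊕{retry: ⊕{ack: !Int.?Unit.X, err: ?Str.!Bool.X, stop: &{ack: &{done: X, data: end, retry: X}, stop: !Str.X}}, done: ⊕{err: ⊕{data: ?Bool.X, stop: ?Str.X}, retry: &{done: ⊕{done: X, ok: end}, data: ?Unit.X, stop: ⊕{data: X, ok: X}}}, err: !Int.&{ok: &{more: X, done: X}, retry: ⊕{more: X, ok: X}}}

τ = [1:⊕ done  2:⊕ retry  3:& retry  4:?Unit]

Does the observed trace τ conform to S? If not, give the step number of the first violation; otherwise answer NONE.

3

@1 ⊕ done  match  residual = ⊕{err: ⊕{data: ?Bool.μX.…, stop: ?Str.μX.…}, retry: &{done: ⊕{done: μX.…, ok: end}, data: ?Unit.μX.…, stop: ⊕{data: μX.…, ok: μX.…}}}
@2 ⊕ retry  match  residual = &{done: ⊕{done: μX.…, ok: end}, data: ?Unit.μX.…, stop: ⊕{data: μX.…, ok: μX.…}}
@3 got & retry, protocol expects & done or & data or & stop  ✗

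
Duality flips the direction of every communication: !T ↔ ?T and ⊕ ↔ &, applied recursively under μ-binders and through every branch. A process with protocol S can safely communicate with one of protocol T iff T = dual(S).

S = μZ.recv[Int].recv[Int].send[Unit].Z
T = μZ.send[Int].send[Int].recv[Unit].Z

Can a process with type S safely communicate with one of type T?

μZ | μZ  ✓ (rec unchanged)
  recv[Int] | send[Int]  ✓
    recv[Int] | send[Int]  ✓
      send[Unit] | recv[Unit]  ✓
        Z | Z  ✓

YES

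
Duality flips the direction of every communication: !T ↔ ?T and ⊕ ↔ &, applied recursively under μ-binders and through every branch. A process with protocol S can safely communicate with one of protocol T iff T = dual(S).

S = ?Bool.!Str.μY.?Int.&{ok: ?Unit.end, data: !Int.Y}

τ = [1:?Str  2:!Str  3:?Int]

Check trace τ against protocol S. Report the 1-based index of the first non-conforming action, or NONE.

[1] got ?Str, protocol expects ?Bool  ✗

1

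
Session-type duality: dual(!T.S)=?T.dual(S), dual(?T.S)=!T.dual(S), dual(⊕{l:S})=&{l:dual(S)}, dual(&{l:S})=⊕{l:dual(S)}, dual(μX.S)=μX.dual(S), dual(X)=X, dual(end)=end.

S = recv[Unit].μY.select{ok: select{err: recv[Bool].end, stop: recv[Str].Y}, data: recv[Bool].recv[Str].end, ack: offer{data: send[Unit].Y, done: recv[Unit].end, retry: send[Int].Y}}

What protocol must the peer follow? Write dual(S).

send[Unit].μY.offer{ok: offer{err: send[Bool].end, stop: send[Str].Y}, data: send[Bool].send[Str].end, ack: select{data: recv[Unit].Y, done: send[Unit].end, retry: recv[Int].Y}}

recv[Unit] ↦ send[Unit]
  μY ↦ μY  (μ self-dual)
    select{ok,data,ack} ↦ offer{ok,data,ack}  (⊕→&)
      • ok:
        select{err,stop} ↦ offer{err,stop}  (⊕→&)
          • err:
            recv[Bool] ↦ send[Bool]
              end self-dual
          • stop:
            recv[Str] ↦ send[Str]
              Y self-dual
      • data:
        recv[Bool] ↦ send[Bool]
          recv[Str] ↦ send[Str]
            end self-dual
      • ack:
        offer{data,done,retry} ↦ select{data,done,retry}  (&→⊕)
          • data:
            send[Unit] ↦ recv[Unit]
              Y self-dual
          • done:
            recv[Unit] ↦ send[Unit]
              end self-dual
          • retry:
            send[Int] ↦ recv[Int]
              Y self-dual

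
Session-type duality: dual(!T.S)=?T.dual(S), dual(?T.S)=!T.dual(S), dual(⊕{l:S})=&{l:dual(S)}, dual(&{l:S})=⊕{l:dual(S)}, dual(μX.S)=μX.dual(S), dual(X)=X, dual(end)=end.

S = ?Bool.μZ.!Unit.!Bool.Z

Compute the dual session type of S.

!Bool.μZ.?Unit.?Bool.Z

?Bool ↦ !Bool
  μZ ↦ μZ  (μ self-dual)
    !Unit ↦ ?Unit
      !Bool ↦ ?Bool
        Z self-dual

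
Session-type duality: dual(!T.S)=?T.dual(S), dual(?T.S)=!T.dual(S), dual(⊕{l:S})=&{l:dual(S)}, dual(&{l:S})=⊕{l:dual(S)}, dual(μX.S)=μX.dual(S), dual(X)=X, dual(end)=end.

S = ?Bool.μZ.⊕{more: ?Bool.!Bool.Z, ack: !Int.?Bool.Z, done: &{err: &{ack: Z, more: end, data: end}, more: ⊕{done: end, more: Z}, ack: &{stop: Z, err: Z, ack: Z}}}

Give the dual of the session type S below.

?Bool = !Bool
  μZ = μZ  (binder kept)
    ⊕{more,ack,done} = &{more,ack,done}  (⊕→&)
      • more:
        ?Bool = !Bool
          !Bool = ?Bool
            Z ↦ Z
      • ack:
        !Int = ?Int
          ?Bool = !Bool
            Z ↦ Z
      • done:
        &{err,more,ack} = ⊕{err,more,ack}  (&→⊕)
          • err:
            &{ack,more,data} = ⊕{ack,more,data}  (&→⊕)
              • ack:
                Z ↦ Z
              • more:
                end ↦ end
              • data:
                end ↦ end
          • more:
            ⊕{done,more} = &{done,more}  (⊕→&)
              • done:
                end ↦ end
              • more:
                Z ↦ Z
          • ack:
            &{stop,err,ack} = ⊕{stop,err,ack}  (&→⊕)
              • stop:
                Z ↦ Z
              • err:
                Z ↦ Z
              • ack:
                Z ↦ Z

!Bool.μZ.&{more: !Bool.?Bool.Z, ack: ?Int.!Bool.Z, done: ⊕{err: ⊕{ack: Z, more: end, data: end}, more: &{done: end, more: Z}, ack: ⊕{stop: Z, err: Z, ack: Z}}}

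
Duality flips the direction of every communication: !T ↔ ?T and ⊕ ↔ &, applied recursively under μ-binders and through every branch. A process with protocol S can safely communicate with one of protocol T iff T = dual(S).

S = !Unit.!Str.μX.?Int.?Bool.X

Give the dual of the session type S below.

!Unit ↦ ?Unit
  !Str ↦ ?Str
    μX ↦ μX  (binder kept)
      ?Int ↦ !Int
        ?Bool ↦ !Bool
          dual(X) = X

?Unit.?Str.μX.!Int.!Bool.X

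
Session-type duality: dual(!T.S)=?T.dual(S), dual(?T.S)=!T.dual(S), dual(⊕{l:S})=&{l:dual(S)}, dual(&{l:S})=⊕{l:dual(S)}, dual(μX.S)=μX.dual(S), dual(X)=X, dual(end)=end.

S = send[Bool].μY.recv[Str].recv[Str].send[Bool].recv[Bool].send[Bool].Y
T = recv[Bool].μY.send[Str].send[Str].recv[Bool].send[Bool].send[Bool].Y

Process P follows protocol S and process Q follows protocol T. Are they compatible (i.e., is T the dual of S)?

NO

send[Bool] ‖ recv[Bool]  ok
  μY ‖ μY  ok (binder kept)
    recv[Str] ‖ send[Str]  ok
      recv[Str] ‖ send[Str]  ok
        send[Bool] ‖ recv[Bool]  ok
          recv[Bool] ‖ send[Bool]  ok
            send[Bool] ‖ send[Bool]  ✗ same direction on both sides — not dual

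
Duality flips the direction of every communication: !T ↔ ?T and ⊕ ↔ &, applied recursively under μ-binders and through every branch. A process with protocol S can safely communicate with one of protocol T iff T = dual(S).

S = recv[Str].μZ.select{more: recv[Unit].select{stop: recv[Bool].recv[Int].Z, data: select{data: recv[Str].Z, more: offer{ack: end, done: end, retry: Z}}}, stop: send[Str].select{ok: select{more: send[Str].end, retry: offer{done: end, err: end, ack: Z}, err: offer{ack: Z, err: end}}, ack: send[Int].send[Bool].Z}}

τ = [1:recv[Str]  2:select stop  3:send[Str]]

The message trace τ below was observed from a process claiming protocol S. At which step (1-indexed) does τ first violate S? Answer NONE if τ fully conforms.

NONE

step 1: recv[Str]  match  residual = μZ.…
step 2: select stop  match  residual = send[Str].select{ok: select{more: send[Str].end, retry: offer{done: end, err: end, ack: μZ.…}, err: offer{ack: μZ.…, err: end}}, ack: send[Int].send[Bool].μZ.…}
step 3: send[Str]  match  residual = select{ok: select{more: send[Str].end, retry: offer{done: end, err: end, ack: μZ.…}, err: offer{ack: μZ.…, err: end}}, ack: send[Int].send[Bool].μZ.…}
all 3 steps conform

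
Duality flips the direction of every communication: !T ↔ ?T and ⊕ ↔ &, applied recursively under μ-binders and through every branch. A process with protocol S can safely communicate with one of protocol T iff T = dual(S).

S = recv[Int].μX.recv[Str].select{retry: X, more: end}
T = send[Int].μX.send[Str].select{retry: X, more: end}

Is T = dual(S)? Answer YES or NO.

recv[Int] ‖ send[Int]  ✓
  μX ‖ μX  ✓ (μ self-dual)
    recv[Str] ‖ send[Str]  ✓
      select{retry,more} ‖ select{retry,more}  ✗ choice polarity not flipped — not dual

NO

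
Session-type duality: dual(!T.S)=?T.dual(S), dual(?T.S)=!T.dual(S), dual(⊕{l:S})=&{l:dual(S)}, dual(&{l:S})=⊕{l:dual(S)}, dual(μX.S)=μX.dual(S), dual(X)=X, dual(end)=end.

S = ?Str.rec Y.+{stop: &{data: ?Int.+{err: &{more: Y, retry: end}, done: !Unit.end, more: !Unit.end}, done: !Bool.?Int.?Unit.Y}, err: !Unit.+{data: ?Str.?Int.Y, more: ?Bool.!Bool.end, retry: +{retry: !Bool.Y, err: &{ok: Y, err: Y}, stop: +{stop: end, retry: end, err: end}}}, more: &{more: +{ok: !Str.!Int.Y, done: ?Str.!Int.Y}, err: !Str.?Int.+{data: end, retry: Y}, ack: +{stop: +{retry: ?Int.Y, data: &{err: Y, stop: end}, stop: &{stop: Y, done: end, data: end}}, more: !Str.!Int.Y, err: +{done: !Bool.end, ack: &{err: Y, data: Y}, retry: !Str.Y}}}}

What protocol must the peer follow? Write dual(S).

?Str → !Str
  rec Y → rec Y  (μ self-dual)
    +{stop,err,more} → &{stop,err,more}  (internal→external)
      • stop:
        &{data,done} → +{data,done}  (external→internal)
          • data:
            ?Int → !Int
              +{err,done,more} → &{err,done,more}  (internal→external)
                • err:
                  &{more,retry} → +{more,retry}  (external→internal)
                    • more:
                      Y self-dual
                    • retry:
                      end self-dual
                • done:
                  !Unit → ?Unit
                    end self-dual
                • more:
                  !Unit → ?Unit
                    end self-dual
          • done:
            !Bool → ?Bool
              ?Int → !Int
                ?Unit → !Unit
                  Y self-dual
      • err:
        !Unit → ?Unit
          +{data,more,retry} → &{data,more,retry}  (internal→external)
            • data:
              ?Str → !Str
                ?Int → !Int
                  Y self-dual
            • more:
              ?Bool → !Bool
                !Bool → ?Bool
                  end self-dual
            • retry:
              +{retry,err,stop} → &{retry,err,stop}  (internal→external)
                • retry:
                  !Bool → ?Bool
                    Y self-dual
                • err:
                  &{ok,err} → +{ok,err}  (external→internal)
                    • ok:
                      Y self-dual
                    • err:
                      Y self-dual
                • stop:
                  +{stop,retry,err} → &{stop,retry,err}  (internal→external)
                    • stop:
                      end self-dual
                    • retry:
                      end self-dual
                    • err:
                      end self-dual
      • more:
        &{more,err,ack} → +{more,err,ack}  (external→internal)
          • more:
            +{ok,done} → &{ok,done}  (internal→external)
              • ok:
                !Str → ?Str
                  !Int → ?Int
                    Y self-dual
              • done:
                ?Str → !Str
                  !Int → ?Int
                    Y self-dual
          • err:
            !Str → ?Str
              ?Int → !Int
                +{data,retry} → &{data,retry}  (internal→external)
                  • data:
                    end self-dual
                  • retry:
                    Y self-dual
          • ack:
            +{stop,more,err} → &{stop,more,err}  (internal→external)
              • stop:
                +{retry,data,stop} → &{retry,data,stop}  (internal→external)
                  • retry:
                    ?Int → !Int
                      Y self-dual
                  • data:
                    &{err,stop} → +{err,stop}  (external→internal)
                      • err:
                        Y self-dual
                      • stop:
                        end self-dual
                  • stop:
                    &{stop,done,data} → +{stop,done,data}  (external→internal)
                      • stop:
                        Y self-dual
                      • done:
                        end self-dual
                      • data:
                        end self-dual
              • more:
                !Str → ?Str
                  !Int → ?Int
                    Y self-dual
              • err:
                +{done,ack,retry} → &{done,ack,retry}  (internal→external)
                  • done:
                    !Bool → ?Bool
                      end self-dual
                  • ack:
                    &{err,data} → +{err,data}  (external→internal)
                      • err:
                        Y self-dual
                      • data:
                        Y self-dual
                  • retry:
                    !Str → ?Str
                      Y self-dual

!Str.rec Y.&{stop: +{data: !Int.&{err: +{more: Y, retry: end}, done: ?Unit.end, more: ?Unit.end}, done: ?Bool.!Int.!Unit.Y}, err: ?Unit.&{data: !Str.!Int.Y, more: !Bool.?Bool.end, retry: &{retry: ?Bool.Y, err: +{ok: Y, err: Y}, stop: &{stop: end, retry: end, err: end}}}, more: +{more: &{ok: ?Str.?Int.Y, done: !Str.?Int.Y}, err: ?Str.!Int.&{data: end, retry: Y}, ack: &{stop: &{retry: !Int.Y, data: +{err: Y, stop: end}, stop: +{stop: Y, done: end, data: end}}, more: ?Str.?Int.Y, err: &{done: ?Bool.end, ack: +{err: Y, data: Y}, retry: ?Str.Y}}}}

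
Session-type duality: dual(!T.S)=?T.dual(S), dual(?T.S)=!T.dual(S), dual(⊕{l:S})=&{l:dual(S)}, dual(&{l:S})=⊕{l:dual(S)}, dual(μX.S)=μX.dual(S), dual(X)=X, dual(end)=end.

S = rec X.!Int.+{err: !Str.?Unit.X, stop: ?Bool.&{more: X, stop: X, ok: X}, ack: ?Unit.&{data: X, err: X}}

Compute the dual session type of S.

rec X.?Int.&{err: ?Str.!Unit.X, stop: !Bool.+{more: X, stop: X, ok: X}, ack: !Unit.+{data: X, err: X}}

rec X = rec X  (binder kept)
  !Int = ?Int
    +{err,stop,ack} = &{err,stop,ack}  (internal→external)
      • err:
        !Str = ?Str
          ?Unit = !Unit
            X self-dual
      • stop:
        ?Bool = !Bool
          &{more,stop,ok} = +{more,stop,ok}  (&→⊕)
            • more:
              X self-dual
            • stop:
              X self-dual
            • ok:
              X self-dual
      • ack:
        ?Unit = !Unit
          &{data,err} = +{data,err}  (&→⊕)
            • data:
              X self-dual
            • err:
              X self-dual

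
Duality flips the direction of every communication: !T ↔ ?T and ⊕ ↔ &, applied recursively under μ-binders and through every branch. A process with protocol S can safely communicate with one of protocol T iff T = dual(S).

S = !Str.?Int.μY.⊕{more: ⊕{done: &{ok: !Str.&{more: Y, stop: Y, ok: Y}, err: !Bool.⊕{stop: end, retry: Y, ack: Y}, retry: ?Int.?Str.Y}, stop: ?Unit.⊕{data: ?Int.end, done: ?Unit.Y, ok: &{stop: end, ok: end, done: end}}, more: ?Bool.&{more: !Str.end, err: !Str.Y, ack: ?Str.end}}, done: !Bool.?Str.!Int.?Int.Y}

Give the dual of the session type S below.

!Str ↦ ?Str
  ?Int ↦ !Int
    μY ↦ μY  (μ self-dual)
      ⊕{more,done} ↦ &{more,done}  (internal→external)
        [more]
          ⊕{done,stop,more} ↦ &{done,stop,more}  (internal→external)
            [done]
              &{ok,err,retry} ↦ ⊕{ok,err,retry}  (external→internal)
                [ok]
                  !Str ↦ ?Str
                    &{more,stop,ok} ↦ ⊕{more,stop,ok}  (external→internal)
                      [more]
                        Y self-dual
                      [stop]
                        Y self-dual
                      [ok]
                        Y self-dual
                [err]
                  !Bool ↦ ?Bool
                    ⊕{stop,retry,ack} ↦ &{stop,retry,ack}  (internal→external)
                      [stop]
                        end self-dual
                      [retry]
                        Y self-dual
                      [ack]
                        Y self-dual
                [retry]
                  ?Int ↦ !Int
                    ?Str ↦ !Str
                      Y self-dual
            [stop]
              ?Unit ↦ !Unit
                ⊕{data,done,ok} ↦ &{data,done,ok}  (internal→external)
                  [data]
                    ?Int ↦ !Int
                      end self-dual
                  [done]
                    ?Unit ↦ !Unit
                      Y self-dual
                  [ok]
                    &{stop,ok,done} ↦ ⊕{stop,ok,done}  (external→internal)
                      [stop]
                        end self-dual
                      [ok]
                        end self-dual
                      [done]
                        end self-dual
            [more]
              ?Bool ↦ !Bool
                &{more,err,ack} ↦ ⊕{more,err,ack}  (external→internal)
                  [more]
                    !Str ↦ ?Str
                      end self-dual
                  [err]
                    !Str ↦ ?Str
                      Y self-dual
                  [ack]
                    ?Str ↦ !Str
                      end self-dual
        [done]
          !Bool ↦ ?Bool
            ?Str ↦ !Str
              !Int ↦ ?Int
                ?Int ↦ !Int
                  Y self-dual

?Str.!Int.μY.&{more: &{done: ⊕{ok: ?Str.⊕{more: Y, stop: Y, ok: Y}, err: ?Bool.&{stop: end, retry: Y, ack: Y}, retry: !Int.!Str.Y}, stop: !Unit.&{data: !Int.end, done: !Unit.Y, ok: ⊕{stop: end, ok: end, done: end}}, more: !Bool.⊕{more: ?Str.end, err: ?Str.Y, ack: !Str.end}}, done: ?Bool.!Str.?Int.!Int.Y}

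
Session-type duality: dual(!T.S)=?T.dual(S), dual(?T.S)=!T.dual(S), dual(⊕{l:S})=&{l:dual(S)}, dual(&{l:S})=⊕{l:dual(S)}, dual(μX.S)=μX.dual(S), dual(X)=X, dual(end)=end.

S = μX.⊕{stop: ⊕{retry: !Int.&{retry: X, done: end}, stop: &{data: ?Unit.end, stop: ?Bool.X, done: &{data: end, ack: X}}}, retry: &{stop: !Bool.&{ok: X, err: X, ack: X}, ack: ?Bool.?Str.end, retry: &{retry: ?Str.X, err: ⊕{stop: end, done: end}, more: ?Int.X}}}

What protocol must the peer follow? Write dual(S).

μX = μX  (rec unchanged)
  ⊕{stop,retry} = &{stop,retry}  (⊕→&)
    [stop]
      ⊕{retry,stop} = &{retry,stop}  (⊕→&)
        [retry]
          !Int = ?Int
            &{retry,done} = ⊕{retry,done}  (offer→select)
              [retry]
                X ↦ X
              [done]
                end ↦ end
        [stop]
          &{data,stop,done} = ⊕{data,stop,done}  (offer→select)
            [data]
              ?Unit = !Unit
                end ↦ end
            [stop]
              ?Bool = !Bool
                X ↦ X
            [done]
              &{data,ack} = ⊕{data,ack}  (offer→select)
                [data]
                  end ↦ end
                [ack]
                  X ↦ X
    [retry]
      &{stop,ack,retry} = ⊕{stop,ack,retry}  (offer→select)
        [stop]
          !Bool = ?Bool
            &{ok,err,ack} = ⊕{ok,err,ack}  (offer→select)
              [ok]
                X ↦ X
              [err]
                X ↦ X
              [ack]
                X ↦ X
        [ack]
          ?Bool = !Bool
            ?Str = !Str
              end ↦ end
        [retry]
          &{retry,err,more} = ⊕{retry,err,more}  (offer→select)
            [retry]
              ?Str = !Str
                X ↦ X
            [err]
              ⊕{stop,done} = &{stop,done}  (⊕→&)
                [stop]
                  end ↦ end
                [done]
                  end ↦ end
            [more]
              ?Int = !Int
                X ↦ X

μX.&{stop: &{retry: ?Int.⊕{retry: X, done: end}, stop: ⊕{data: !Unit.end, stop: !Bool.X, done: ⊕{data: end, ack: X}}}, retry: ⊕{stop: ?Bool.⊕{ok: X, err: X, ack: X}, ack: !Bool.!Str.end, retry: ⊕{retry: !Str.X, err: &{stop: end, done: end}, more: !Int.X}}}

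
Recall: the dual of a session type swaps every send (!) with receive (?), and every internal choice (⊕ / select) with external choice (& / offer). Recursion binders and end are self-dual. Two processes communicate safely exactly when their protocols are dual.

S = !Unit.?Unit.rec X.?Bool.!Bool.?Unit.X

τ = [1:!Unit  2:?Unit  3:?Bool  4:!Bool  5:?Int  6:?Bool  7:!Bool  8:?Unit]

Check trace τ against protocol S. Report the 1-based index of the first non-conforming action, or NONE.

@1 !Unit  ok  now at ?Unit.rec X.…
@2 ?Unit  ok  now at rec X.…
@3 ?Bool  ok  now at !Bool.?Unit.rec X.…
@4 !Bool  ok  now at ?Unit.rec X.…
@5 got ?Int, protocol expects ?Unit  ✗

5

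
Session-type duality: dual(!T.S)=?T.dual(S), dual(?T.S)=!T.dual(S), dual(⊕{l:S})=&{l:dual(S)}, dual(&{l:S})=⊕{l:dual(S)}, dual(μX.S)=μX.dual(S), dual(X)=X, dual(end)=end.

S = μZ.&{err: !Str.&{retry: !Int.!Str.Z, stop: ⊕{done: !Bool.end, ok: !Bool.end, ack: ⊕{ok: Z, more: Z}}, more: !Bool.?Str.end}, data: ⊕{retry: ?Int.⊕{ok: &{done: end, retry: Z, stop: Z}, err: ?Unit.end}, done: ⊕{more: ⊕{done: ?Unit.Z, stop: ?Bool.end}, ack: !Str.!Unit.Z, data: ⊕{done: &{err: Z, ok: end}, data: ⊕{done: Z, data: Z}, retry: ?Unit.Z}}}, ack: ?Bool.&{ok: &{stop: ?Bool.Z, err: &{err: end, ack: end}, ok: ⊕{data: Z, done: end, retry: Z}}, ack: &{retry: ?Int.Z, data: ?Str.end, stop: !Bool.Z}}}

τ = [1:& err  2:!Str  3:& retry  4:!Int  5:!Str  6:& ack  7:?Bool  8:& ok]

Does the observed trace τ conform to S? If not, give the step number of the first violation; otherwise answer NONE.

[1] & err  match  cont: !Str.&{retry: !Int.!Str.μZ.…, stop: ⊕{done: !Bool.end, ok: !Bool.end, ack: ⊕{ok: μZ.…, more: μZ.…}}, more: !Bool.?Str.end}
[2] !Str  match  cont: &{retry: !Int.!Str.μZ.…, stop: ⊕{done: !Bool.end, ok: !Bool.end, ack: ⊕{ok: μZ.…, more: μZ.…}}, more: !Bool.?Str.end}
[3] & retry  match  cont: !Int.!Str.μZ.…
[4] !Int  match  cont: !Str.μZ.…
[5] !Str  match  cont: μZ.…
[6] & ack  match  cont: ?Bool.&{ok: &{stop: ?Bool.μZ.…, err: &{err: end, ack: end}, ok: ⊕{data: μZ.…, done: end, retry: μZ.…}}, ack: &{retry: ?Int.μZ.…, data: ?Str.end, stop: !Bool.μZ.…}}
[7] ?Bool  match  cont: &{ok: &{stop: ?Bool.μZ.…, err: &{err: end, ack: end}, ok: ⊕{data: μZ.…, done: end, retry: μZ.…}}, ack: &{retry: ?Int.μZ.…, data: ?Str.end, stop: !Bool.μZ.…}}
[8] & ok  match  cont: &{stop: ?Bool.μZ.…, err: &{err: end, ack: end}, ok: ⊕{data: μZ.…, done: end, retry: μZ.…}}
all 8 steps conform

NONE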